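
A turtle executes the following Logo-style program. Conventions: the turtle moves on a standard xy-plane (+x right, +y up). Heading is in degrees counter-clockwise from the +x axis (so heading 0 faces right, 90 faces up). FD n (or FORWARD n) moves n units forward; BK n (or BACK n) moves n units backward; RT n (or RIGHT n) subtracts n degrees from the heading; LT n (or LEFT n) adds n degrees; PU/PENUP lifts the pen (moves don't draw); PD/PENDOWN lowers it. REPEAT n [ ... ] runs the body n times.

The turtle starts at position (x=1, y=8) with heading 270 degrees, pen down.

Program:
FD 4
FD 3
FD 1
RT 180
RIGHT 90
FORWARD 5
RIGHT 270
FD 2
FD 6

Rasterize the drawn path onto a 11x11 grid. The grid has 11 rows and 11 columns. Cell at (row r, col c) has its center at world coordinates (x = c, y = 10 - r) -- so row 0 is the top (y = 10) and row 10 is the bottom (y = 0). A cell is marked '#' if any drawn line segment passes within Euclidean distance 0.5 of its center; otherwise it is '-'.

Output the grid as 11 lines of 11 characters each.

Answer: -----------
-----------
-#----#----
-#----#----
-#----#----
-#----#----
-#----#----
-#----#----
-#----#----
-#----#----
-######----

Derivation:
Segment 0: (1,8) -> (1,4)
Segment 1: (1,4) -> (1,1)
Segment 2: (1,1) -> (1,0)
Segment 3: (1,0) -> (6,0)
Segment 4: (6,0) -> (6,2)
Segment 5: (6,2) -> (6,8)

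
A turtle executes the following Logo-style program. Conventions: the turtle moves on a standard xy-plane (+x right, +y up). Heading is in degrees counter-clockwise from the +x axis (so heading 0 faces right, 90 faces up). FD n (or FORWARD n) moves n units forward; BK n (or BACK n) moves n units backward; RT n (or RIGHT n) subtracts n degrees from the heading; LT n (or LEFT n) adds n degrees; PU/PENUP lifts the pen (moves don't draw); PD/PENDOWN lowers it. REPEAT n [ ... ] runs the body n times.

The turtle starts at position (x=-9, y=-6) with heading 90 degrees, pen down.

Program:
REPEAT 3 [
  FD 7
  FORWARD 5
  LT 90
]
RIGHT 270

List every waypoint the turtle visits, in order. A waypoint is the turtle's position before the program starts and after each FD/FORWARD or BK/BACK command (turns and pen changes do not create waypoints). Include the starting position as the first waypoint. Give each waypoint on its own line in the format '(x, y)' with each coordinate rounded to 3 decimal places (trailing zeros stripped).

Answer: (-9, -6)
(-9, 1)
(-9, 6)
(-16, 6)
(-21, 6)
(-21, -1)
(-21, -6)

Derivation:
Executing turtle program step by step:
Start: pos=(-9,-6), heading=90, pen down
REPEAT 3 [
  -- iteration 1/3 --
  FD 7: (-9,-6) -> (-9,1) [heading=90, draw]
  FD 5: (-9,1) -> (-9,6) [heading=90, draw]
  LT 90: heading 90 -> 180
  -- iteration 2/3 --
  FD 7: (-9,6) -> (-16,6) [heading=180, draw]
  FD 5: (-16,6) -> (-21,6) [heading=180, draw]
  LT 90: heading 180 -> 270
  -- iteration 3/3 --
  FD 7: (-21,6) -> (-21,-1) [heading=270, draw]
  FD 5: (-21,-1) -> (-21,-6) [heading=270, draw]
  LT 90: heading 270 -> 0
]
RT 270: heading 0 -> 90
Final: pos=(-21,-6), heading=90, 6 segment(s) drawn
Waypoints (7 total):
(-9, -6)
(-9, 1)
(-9, 6)
(-16, 6)
(-21, 6)
(-21, -1)
(-21, -6)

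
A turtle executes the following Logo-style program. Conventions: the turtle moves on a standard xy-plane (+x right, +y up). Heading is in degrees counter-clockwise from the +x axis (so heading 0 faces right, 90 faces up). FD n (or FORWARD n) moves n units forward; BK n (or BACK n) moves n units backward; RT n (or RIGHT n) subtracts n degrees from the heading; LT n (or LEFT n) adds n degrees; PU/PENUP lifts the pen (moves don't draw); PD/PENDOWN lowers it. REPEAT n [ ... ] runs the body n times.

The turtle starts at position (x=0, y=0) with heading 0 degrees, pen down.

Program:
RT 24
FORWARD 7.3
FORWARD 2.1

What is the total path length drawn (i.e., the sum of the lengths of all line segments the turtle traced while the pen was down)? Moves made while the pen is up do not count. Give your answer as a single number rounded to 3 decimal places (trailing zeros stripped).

Executing turtle program step by step:
Start: pos=(0,0), heading=0, pen down
RT 24: heading 0 -> 336
FD 7.3: (0,0) -> (6.669,-2.969) [heading=336, draw]
FD 2.1: (6.669,-2.969) -> (8.587,-3.823) [heading=336, draw]
Final: pos=(8.587,-3.823), heading=336, 2 segment(s) drawn

Segment lengths:
  seg 1: (0,0) -> (6.669,-2.969), length = 7.3
  seg 2: (6.669,-2.969) -> (8.587,-3.823), length = 2.1
Total = 9.4

Answer: 9.4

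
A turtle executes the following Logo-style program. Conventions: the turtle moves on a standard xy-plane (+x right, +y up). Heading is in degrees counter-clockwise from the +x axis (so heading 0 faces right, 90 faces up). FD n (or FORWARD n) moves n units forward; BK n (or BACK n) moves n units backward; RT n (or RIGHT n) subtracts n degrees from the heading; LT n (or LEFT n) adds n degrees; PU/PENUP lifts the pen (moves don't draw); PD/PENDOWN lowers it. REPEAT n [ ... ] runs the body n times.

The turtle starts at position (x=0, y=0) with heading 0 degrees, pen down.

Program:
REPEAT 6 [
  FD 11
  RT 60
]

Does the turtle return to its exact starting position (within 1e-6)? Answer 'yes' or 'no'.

Answer: yes

Derivation:
Executing turtle program step by step:
Start: pos=(0,0), heading=0, pen down
REPEAT 6 [
  -- iteration 1/6 --
  FD 11: (0,0) -> (11,0) [heading=0, draw]
  RT 60: heading 0 -> 300
  -- iteration 2/6 --
  FD 11: (11,0) -> (16.5,-9.526) [heading=300, draw]
  RT 60: heading 300 -> 240
  -- iteration 3/6 --
  FD 11: (16.5,-9.526) -> (11,-19.053) [heading=240, draw]
  RT 60: heading 240 -> 180
  -- iteration 4/6 --
  FD 11: (11,-19.053) -> (0,-19.053) [heading=180, draw]
  RT 60: heading 180 -> 120
  -- iteration 5/6 --
  FD 11: (0,-19.053) -> (-5.5,-9.526) [heading=120, draw]
  RT 60: heading 120 -> 60
  -- iteration 6/6 --
  FD 11: (-5.5,-9.526) -> (0,0) [heading=60, draw]
  RT 60: heading 60 -> 0
]
Final: pos=(0,0), heading=0, 6 segment(s) drawn

Start position: (0, 0)
Final position: (0, 0)
Distance = 0; < 1e-6 -> CLOSED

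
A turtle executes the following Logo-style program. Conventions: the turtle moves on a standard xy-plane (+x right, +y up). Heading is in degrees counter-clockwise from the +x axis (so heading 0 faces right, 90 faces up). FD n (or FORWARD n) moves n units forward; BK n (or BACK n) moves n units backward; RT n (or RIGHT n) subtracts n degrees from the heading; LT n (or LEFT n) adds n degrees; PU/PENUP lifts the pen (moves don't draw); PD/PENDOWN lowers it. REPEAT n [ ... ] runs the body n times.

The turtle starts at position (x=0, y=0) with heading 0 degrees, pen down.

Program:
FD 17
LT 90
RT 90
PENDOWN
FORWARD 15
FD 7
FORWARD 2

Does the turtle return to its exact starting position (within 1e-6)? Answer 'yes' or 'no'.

Answer: no

Derivation:
Executing turtle program step by step:
Start: pos=(0,0), heading=0, pen down
FD 17: (0,0) -> (17,0) [heading=0, draw]
LT 90: heading 0 -> 90
RT 90: heading 90 -> 0
PD: pen down
FD 15: (17,0) -> (32,0) [heading=0, draw]
FD 7: (32,0) -> (39,0) [heading=0, draw]
FD 2: (39,0) -> (41,0) [heading=0, draw]
Final: pos=(41,0), heading=0, 4 segment(s) drawn

Start position: (0, 0)
Final position: (41, 0)
Distance = 41; >= 1e-6 -> NOT closed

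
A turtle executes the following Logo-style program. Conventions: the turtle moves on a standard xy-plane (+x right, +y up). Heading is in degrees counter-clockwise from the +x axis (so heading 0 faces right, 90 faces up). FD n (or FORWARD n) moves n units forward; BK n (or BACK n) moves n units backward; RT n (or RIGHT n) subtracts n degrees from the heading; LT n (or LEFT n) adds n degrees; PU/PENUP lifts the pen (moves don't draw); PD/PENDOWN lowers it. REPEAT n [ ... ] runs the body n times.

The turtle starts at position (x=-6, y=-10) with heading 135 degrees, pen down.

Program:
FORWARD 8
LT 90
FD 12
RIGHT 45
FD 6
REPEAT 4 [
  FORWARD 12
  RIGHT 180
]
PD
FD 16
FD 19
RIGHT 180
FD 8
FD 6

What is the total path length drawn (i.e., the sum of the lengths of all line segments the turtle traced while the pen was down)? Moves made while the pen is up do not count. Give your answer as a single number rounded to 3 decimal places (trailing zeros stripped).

Answer: 123

Derivation:
Executing turtle program step by step:
Start: pos=(-6,-10), heading=135, pen down
FD 8: (-6,-10) -> (-11.657,-4.343) [heading=135, draw]
LT 90: heading 135 -> 225
FD 12: (-11.657,-4.343) -> (-20.142,-12.828) [heading=225, draw]
RT 45: heading 225 -> 180
FD 6: (-20.142,-12.828) -> (-26.142,-12.828) [heading=180, draw]
REPEAT 4 [
  -- iteration 1/4 --
  FD 12: (-26.142,-12.828) -> (-38.142,-12.828) [heading=180, draw]
  RT 180: heading 180 -> 0
  -- iteration 2/4 --
  FD 12: (-38.142,-12.828) -> (-26.142,-12.828) [heading=0, draw]
  RT 180: heading 0 -> 180
  -- iteration 3/4 --
  FD 12: (-26.142,-12.828) -> (-38.142,-12.828) [heading=180, draw]
  RT 180: heading 180 -> 0
  -- iteration 4/4 --
  FD 12: (-38.142,-12.828) -> (-26.142,-12.828) [heading=0, draw]
  RT 180: heading 0 -> 180
]
PD: pen down
FD 16: (-26.142,-12.828) -> (-42.142,-12.828) [heading=180, draw]
FD 19: (-42.142,-12.828) -> (-61.142,-12.828) [heading=180, draw]
RT 180: heading 180 -> 0
FD 8: (-61.142,-12.828) -> (-53.142,-12.828) [heading=0, draw]
FD 6: (-53.142,-12.828) -> (-47.142,-12.828) [heading=0, draw]
Final: pos=(-47.142,-12.828), heading=0, 11 segment(s) drawn

Segment lengths:
  seg 1: (-6,-10) -> (-11.657,-4.343), length = 8
  seg 2: (-11.657,-4.343) -> (-20.142,-12.828), length = 12
  seg 3: (-20.142,-12.828) -> (-26.142,-12.828), length = 6
  seg 4: (-26.142,-12.828) -> (-38.142,-12.828), length = 12
  seg 5: (-38.142,-12.828) -> (-26.142,-12.828), length = 12
  seg 6: (-26.142,-12.828) -> (-38.142,-12.828), length = 12
  seg 7: (-38.142,-12.828) -> (-26.142,-12.828), length = 12
  seg 8: (-26.142,-12.828) -> (-42.142,-12.828), length = 16
  seg 9: (-42.142,-12.828) -> (-61.142,-12.828), length = 19
  seg 10: (-61.142,-12.828) -> (-53.142,-12.828), length = 8
  seg 11: (-53.142,-12.828) -> (-47.142,-12.828), length = 6
Total = 123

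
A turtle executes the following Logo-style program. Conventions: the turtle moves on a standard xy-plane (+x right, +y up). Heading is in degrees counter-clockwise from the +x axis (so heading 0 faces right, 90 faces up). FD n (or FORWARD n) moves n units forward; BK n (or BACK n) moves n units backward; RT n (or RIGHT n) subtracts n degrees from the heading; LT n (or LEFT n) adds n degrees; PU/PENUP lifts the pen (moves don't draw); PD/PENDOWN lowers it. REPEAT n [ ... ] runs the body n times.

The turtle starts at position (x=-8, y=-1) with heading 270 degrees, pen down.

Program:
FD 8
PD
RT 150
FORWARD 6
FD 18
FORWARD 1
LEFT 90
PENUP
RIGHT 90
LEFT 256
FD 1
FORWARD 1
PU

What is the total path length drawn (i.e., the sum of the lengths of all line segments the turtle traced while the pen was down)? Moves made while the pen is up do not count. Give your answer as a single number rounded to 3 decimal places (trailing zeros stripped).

Executing turtle program step by step:
Start: pos=(-8,-1), heading=270, pen down
FD 8: (-8,-1) -> (-8,-9) [heading=270, draw]
PD: pen down
RT 150: heading 270 -> 120
FD 6: (-8,-9) -> (-11,-3.804) [heading=120, draw]
FD 18: (-11,-3.804) -> (-20,11.785) [heading=120, draw]
FD 1: (-20,11.785) -> (-20.5,12.651) [heading=120, draw]
LT 90: heading 120 -> 210
PU: pen up
RT 90: heading 210 -> 120
LT 256: heading 120 -> 16
FD 1: (-20.5,12.651) -> (-19.539,12.926) [heading=16, move]
FD 1: (-19.539,12.926) -> (-18.577,13.202) [heading=16, move]
PU: pen up
Final: pos=(-18.577,13.202), heading=16, 4 segment(s) drawn

Segment lengths:
  seg 1: (-8,-1) -> (-8,-9), length = 8
  seg 2: (-8,-9) -> (-11,-3.804), length = 6
  seg 3: (-11,-3.804) -> (-20,11.785), length = 18
  seg 4: (-20,11.785) -> (-20.5,12.651), length = 1
Total = 33

Answer: 33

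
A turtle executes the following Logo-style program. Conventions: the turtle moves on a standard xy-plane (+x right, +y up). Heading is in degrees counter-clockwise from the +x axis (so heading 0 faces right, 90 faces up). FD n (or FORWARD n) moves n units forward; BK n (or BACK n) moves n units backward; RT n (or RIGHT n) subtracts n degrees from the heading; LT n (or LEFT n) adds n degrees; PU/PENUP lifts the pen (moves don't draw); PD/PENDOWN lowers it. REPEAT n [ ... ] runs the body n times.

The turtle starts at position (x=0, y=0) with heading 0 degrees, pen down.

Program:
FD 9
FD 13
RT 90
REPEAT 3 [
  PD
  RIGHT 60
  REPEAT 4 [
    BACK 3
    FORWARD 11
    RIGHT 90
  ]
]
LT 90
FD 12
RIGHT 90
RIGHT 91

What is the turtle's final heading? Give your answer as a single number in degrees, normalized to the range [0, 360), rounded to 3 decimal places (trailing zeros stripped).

Answer: 359

Derivation:
Executing turtle program step by step:
Start: pos=(0,0), heading=0, pen down
FD 9: (0,0) -> (9,0) [heading=0, draw]
FD 13: (9,0) -> (22,0) [heading=0, draw]
RT 90: heading 0 -> 270
REPEAT 3 [
  -- iteration 1/3 --
  PD: pen down
  RT 60: heading 270 -> 210
  REPEAT 4 [
    -- iteration 1/4 --
    BK 3: (22,0) -> (24.598,1.5) [heading=210, draw]
    FD 11: (24.598,1.5) -> (15.072,-4) [heading=210, draw]
    RT 90: heading 210 -> 120
    -- iteration 2/4 --
    BK 3: (15.072,-4) -> (16.572,-6.598) [heading=120, draw]
    FD 11: (16.572,-6.598) -> (11.072,2.928) [heading=120, draw]
    RT 90: heading 120 -> 30
    -- iteration 3/4 --
    BK 3: (11.072,2.928) -> (8.474,1.428) [heading=30, draw]
    FD 11: (8.474,1.428) -> (18,6.928) [heading=30, draw]
    RT 90: heading 30 -> 300
    -- iteration 4/4 --
    BK 3: (18,6.928) -> (16.5,9.526) [heading=300, draw]
    FD 11: (16.5,9.526) -> (22,0) [heading=300, draw]
    RT 90: heading 300 -> 210
  ]
  -- iteration 2/3 --
  PD: pen down
  RT 60: heading 210 -> 150
  REPEAT 4 [
    -- iteration 1/4 --
    BK 3: (22,0) -> (24.598,-1.5) [heading=150, draw]
    FD 11: (24.598,-1.5) -> (15.072,4) [heading=150, draw]
    RT 90: heading 150 -> 60
    -- iteration 2/4 --
    BK 3: (15.072,4) -> (13.572,1.402) [heading=60, draw]
    FD 11: (13.572,1.402) -> (19.072,10.928) [heading=60, draw]
    RT 90: heading 60 -> 330
    -- iteration 3/4 --
    BK 3: (19.072,10.928) -> (16.474,12.428) [heading=330, draw]
    FD 11: (16.474,12.428) -> (26,6.928) [heading=330, draw]
    RT 90: heading 330 -> 240
    -- iteration 4/4 --
    BK 3: (26,6.928) -> (27.5,9.526) [heading=240, draw]
    FD 11: (27.5,9.526) -> (22,0) [heading=240, draw]
    RT 90: heading 240 -> 150
  ]
  -- iteration 3/3 --
  PD: pen down
  RT 60: heading 150 -> 90
  REPEAT 4 [
    -- iteration 1/4 --
    BK 3: (22,0) -> (22,-3) [heading=90, draw]
    FD 11: (22,-3) -> (22,8) [heading=90, draw]
    RT 90: heading 90 -> 0
    -- iteration 2/4 --
    BK 3: (22,8) -> (19,8) [heading=0, draw]
    FD 11: (19,8) -> (30,8) [heading=0, draw]
    RT 90: heading 0 -> 270
    -- iteration 3/4 --
    BK 3: (30,8) -> (30,11) [heading=270, draw]
    FD 11: (30,11) -> (30,0) [heading=270, draw]
    RT 90: heading 270 -> 180
    -- iteration 4/4 --
    BK 3: (30,0) -> (33,0) [heading=180, draw]
    FD 11: (33,0) -> (22,0) [heading=180, draw]
    RT 90: heading 180 -> 90
  ]
]
LT 90: heading 90 -> 180
FD 12: (22,0) -> (10,0) [heading=180, draw]
RT 90: heading 180 -> 90
RT 91: heading 90 -> 359
Final: pos=(10,0), heading=359, 27 segment(s) drawn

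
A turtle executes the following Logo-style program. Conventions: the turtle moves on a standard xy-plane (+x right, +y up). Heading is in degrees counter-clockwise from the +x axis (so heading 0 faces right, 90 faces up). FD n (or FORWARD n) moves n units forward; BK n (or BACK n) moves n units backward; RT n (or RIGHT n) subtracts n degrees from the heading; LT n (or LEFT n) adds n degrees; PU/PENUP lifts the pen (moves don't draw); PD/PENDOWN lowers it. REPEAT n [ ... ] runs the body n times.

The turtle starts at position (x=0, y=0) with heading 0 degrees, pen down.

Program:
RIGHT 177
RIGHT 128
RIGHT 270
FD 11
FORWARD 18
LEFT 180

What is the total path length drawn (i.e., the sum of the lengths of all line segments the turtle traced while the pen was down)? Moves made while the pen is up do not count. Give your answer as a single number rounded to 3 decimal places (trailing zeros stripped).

Answer: 29

Derivation:
Executing turtle program step by step:
Start: pos=(0,0), heading=0, pen down
RT 177: heading 0 -> 183
RT 128: heading 183 -> 55
RT 270: heading 55 -> 145
FD 11: (0,0) -> (-9.011,6.309) [heading=145, draw]
FD 18: (-9.011,6.309) -> (-23.755,16.634) [heading=145, draw]
LT 180: heading 145 -> 325
Final: pos=(-23.755,16.634), heading=325, 2 segment(s) drawn

Segment lengths:
  seg 1: (0,0) -> (-9.011,6.309), length = 11
  seg 2: (-9.011,6.309) -> (-23.755,16.634), length = 18
Total = 29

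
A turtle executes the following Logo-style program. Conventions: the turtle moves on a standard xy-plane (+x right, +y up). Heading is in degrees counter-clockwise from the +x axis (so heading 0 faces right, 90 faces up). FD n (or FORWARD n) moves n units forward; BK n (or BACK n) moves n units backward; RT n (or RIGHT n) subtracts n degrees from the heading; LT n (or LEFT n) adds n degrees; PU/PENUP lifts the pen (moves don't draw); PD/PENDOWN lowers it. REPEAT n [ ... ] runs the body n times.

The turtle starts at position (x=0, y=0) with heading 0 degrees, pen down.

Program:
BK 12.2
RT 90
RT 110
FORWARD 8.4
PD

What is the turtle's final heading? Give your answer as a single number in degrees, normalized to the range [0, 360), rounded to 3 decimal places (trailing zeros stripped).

Answer: 160

Derivation:
Executing turtle program step by step:
Start: pos=(0,0), heading=0, pen down
BK 12.2: (0,0) -> (-12.2,0) [heading=0, draw]
RT 90: heading 0 -> 270
RT 110: heading 270 -> 160
FD 8.4: (-12.2,0) -> (-20.093,2.873) [heading=160, draw]
PD: pen down
Final: pos=(-20.093,2.873), heading=160, 2 segment(s) drawn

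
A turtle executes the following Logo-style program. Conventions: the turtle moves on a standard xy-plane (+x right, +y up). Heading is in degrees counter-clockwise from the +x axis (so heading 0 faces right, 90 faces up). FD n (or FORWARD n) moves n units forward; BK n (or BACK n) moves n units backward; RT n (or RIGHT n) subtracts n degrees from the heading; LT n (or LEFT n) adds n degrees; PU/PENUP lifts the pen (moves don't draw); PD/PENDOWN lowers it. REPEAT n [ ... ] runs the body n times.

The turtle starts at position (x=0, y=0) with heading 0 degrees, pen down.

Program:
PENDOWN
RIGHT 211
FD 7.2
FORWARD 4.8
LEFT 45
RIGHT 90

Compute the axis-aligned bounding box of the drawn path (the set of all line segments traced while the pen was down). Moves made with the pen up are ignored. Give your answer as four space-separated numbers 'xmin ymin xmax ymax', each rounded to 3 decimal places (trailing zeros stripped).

Answer: -10.286 0 0 6.18

Derivation:
Executing turtle program step by step:
Start: pos=(0,0), heading=0, pen down
PD: pen down
RT 211: heading 0 -> 149
FD 7.2: (0,0) -> (-6.172,3.708) [heading=149, draw]
FD 4.8: (-6.172,3.708) -> (-10.286,6.18) [heading=149, draw]
LT 45: heading 149 -> 194
RT 90: heading 194 -> 104
Final: pos=(-10.286,6.18), heading=104, 2 segment(s) drawn

Segment endpoints: x in {-10.286, -6.172, 0}, y in {0, 3.708, 6.18}
xmin=-10.286, ymin=0, xmax=0, ymax=6.18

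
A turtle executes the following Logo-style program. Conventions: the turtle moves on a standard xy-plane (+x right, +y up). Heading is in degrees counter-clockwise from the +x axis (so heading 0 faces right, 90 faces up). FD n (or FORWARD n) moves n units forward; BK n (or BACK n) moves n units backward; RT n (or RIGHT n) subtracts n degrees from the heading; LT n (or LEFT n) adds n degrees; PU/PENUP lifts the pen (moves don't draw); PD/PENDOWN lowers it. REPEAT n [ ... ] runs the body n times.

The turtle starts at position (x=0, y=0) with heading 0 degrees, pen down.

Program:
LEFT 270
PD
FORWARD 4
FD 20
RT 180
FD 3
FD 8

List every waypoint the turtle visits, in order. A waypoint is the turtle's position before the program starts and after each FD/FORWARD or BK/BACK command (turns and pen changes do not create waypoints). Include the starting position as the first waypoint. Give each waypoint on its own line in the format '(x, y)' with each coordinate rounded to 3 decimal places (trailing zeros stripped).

Executing turtle program step by step:
Start: pos=(0,0), heading=0, pen down
LT 270: heading 0 -> 270
PD: pen down
FD 4: (0,0) -> (0,-4) [heading=270, draw]
FD 20: (0,-4) -> (0,-24) [heading=270, draw]
RT 180: heading 270 -> 90
FD 3: (0,-24) -> (0,-21) [heading=90, draw]
FD 8: (0,-21) -> (0,-13) [heading=90, draw]
Final: pos=(0,-13), heading=90, 4 segment(s) drawn
Waypoints (5 total):
(0, 0)
(0, -4)
(0, -24)
(0, -21)
(0, -13)

Answer: (0, 0)
(0, -4)
(0, -24)
(0, -21)
(0, -13)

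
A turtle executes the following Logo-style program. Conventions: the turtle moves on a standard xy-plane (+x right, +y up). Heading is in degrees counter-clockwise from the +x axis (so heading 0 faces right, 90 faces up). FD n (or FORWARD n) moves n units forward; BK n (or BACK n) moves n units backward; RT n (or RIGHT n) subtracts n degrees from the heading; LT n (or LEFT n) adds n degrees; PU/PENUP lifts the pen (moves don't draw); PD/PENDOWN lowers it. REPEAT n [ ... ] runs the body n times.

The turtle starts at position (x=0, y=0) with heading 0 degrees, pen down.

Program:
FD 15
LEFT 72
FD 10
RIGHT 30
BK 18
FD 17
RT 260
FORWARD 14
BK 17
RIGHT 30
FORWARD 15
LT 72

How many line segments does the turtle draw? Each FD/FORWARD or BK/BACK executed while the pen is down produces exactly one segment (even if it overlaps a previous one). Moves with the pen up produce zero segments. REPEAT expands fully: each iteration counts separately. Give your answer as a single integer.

Answer: 7

Derivation:
Executing turtle program step by step:
Start: pos=(0,0), heading=0, pen down
FD 15: (0,0) -> (15,0) [heading=0, draw]
LT 72: heading 0 -> 72
FD 10: (15,0) -> (18.09,9.511) [heading=72, draw]
RT 30: heading 72 -> 42
BK 18: (18.09,9.511) -> (4.714,-2.534) [heading=42, draw]
FD 17: (4.714,-2.534) -> (17.347,8.841) [heading=42, draw]
RT 260: heading 42 -> 142
FD 14: (17.347,8.841) -> (6.315,17.461) [heading=142, draw]
BK 17: (6.315,17.461) -> (19.711,6.994) [heading=142, draw]
RT 30: heading 142 -> 112
FD 15: (19.711,6.994) -> (14.092,20.902) [heading=112, draw]
LT 72: heading 112 -> 184
Final: pos=(14.092,20.902), heading=184, 7 segment(s) drawn
Segments drawn: 7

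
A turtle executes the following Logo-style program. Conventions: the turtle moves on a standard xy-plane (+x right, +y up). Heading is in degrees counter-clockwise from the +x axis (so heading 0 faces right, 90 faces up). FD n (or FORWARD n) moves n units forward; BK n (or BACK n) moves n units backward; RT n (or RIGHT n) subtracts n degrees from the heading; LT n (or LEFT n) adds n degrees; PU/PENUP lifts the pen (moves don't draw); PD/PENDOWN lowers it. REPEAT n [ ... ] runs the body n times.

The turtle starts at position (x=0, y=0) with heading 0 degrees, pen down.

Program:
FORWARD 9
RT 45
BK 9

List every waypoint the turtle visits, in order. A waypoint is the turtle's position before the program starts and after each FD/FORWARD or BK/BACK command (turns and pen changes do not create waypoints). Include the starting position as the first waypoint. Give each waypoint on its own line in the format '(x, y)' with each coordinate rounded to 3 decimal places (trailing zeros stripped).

Answer: (0, 0)
(9, 0)
(2.636, 6.364)

Derivation:
Executing turtle program step by step:
Start: pos=(0,0), heading=0, pen down
FD 9: (0,0) -> (9,0) [heading=0, draw]
RT 45: heading 0 -> 315
BK 9: (9,0) -> (2.636,6.364) [heading=315, draw]
Final: pos=(2.636,6.364), heading=315, 2 segment(s) drawn
Waypoints (3 total):
(0, 0)
(9, 0)
(2.636, 6.364)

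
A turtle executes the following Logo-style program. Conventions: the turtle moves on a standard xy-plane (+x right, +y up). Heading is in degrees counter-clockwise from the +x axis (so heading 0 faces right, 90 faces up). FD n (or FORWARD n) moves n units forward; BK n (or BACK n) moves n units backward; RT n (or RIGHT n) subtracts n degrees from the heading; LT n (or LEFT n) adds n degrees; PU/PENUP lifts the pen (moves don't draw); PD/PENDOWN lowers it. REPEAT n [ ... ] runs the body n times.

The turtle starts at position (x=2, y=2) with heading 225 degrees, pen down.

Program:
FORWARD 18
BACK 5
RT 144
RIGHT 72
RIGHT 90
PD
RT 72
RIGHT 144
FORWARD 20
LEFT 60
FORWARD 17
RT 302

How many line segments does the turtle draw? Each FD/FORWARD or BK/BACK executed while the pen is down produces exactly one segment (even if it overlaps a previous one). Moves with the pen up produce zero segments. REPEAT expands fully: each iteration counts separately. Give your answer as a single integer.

Answer: 4

Derivation:
Executing turtle program step by step:
Start: pos=(2,2), heading=225, pen down
FD 18: (2,2) -> (-10.728,-10.728) [heading=225, draw]
BK 5: (-10.728,-10.728) -> (-7.192,-7.192) [heading=225, draw]
RT 144: heading 225 -> 81
RT 72: heading 81 -> 9
RT 90: heading 9 -> 279
PD: pen down
RT 72: heading 279 -> 207
RT 144: heading 207 -> 63
FD 20: (-7.192,-7.192) -> (1.887,10.628) [heading=63, draw]
LT 60: heading 63 -> 123
FD 17: (1.887,10.628) -> (-7.371,24.885) [heading=123, draw]
RT 302: heading 123 -> 181
Final: pos=(-7.371,24.885), heading=181, 4 segment(s) drawn
Segments drawn: 4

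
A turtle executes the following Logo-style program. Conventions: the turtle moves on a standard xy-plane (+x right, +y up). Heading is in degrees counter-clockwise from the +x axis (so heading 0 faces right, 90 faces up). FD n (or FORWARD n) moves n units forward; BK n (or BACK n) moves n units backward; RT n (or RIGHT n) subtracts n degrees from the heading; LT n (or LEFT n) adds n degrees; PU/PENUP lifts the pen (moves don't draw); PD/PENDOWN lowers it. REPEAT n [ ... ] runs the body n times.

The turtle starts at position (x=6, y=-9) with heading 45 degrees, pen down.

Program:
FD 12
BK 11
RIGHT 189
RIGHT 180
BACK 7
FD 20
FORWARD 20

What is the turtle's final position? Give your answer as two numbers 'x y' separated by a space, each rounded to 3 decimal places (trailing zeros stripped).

Answer: 33.405 11.104

Derivation:
Executing turtle program step by step:
Start: pos=(6,-9), heading=45, pen down
FD 12: (6,-9) -> (14.485,-0.515) [heading=45, draw]
BK 11: (14.485,-0.515) -> (6.707,-8.293) [heading=45, draw]
RT 189: heading 45 -> 216
RT 180: heading 216 -> 36
BK 7: (6.707,-8.293) -> (1.044,-12.407) [heading=36, draw]
FD 20: (1.044,-12.407) -> (17.224,-0.652) [heading=36, draw]
FD 20: (17.224,-0.652) -> (33.405,11.104) [heading=36, draw]
Final: pos=(33.405,11.104), heading=36, 5 segment(s) drawn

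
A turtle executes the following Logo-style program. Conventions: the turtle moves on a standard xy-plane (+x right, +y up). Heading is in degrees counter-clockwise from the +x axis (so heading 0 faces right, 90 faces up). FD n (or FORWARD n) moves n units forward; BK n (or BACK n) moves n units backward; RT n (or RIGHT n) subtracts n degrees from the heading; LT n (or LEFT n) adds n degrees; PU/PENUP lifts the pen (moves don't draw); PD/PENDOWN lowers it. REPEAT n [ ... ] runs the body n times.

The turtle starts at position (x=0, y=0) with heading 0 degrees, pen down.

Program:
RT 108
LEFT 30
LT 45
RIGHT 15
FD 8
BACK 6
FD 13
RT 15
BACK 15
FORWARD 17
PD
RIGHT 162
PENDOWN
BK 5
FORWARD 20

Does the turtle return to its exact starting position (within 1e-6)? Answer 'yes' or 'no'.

Answer: no

Derivation:
Executing turtle program step by step:
Start: pos=(0,0), heading=0, pen down
RT 108: heading 0 -> 252
LT 30: heading 252 -> 282
LT 45: heading 282 -> 327
RT 15: heading 327 -> 312
FD 8: (0,0) -> (5.353,-5.945) [heading=312, draw]
BK 6: (5.353,-5.945) -> (1.338,-1.486) [heading=312, draw]
FD 13: (1.338,-1.486) -> (10.037,-11.147) [heading=312, draw]
RT 15: heading 312 -> 297
BK 15: (10.037,-11.147) -> (3.227,2.218) [heading=297, draw]
FD 17: (3.227,2.218) -> (10.945,-12.929) [heading=297, draw]
PD: pen down
RT 162: heading 297 -> 135
PD: pen down
BK 5: (10.945,-12.929) -> (14.48,-16.465) [heading=135, draw]
FD 20: (14.48,-16.465) -> (0.338,-2.323) [heading=135, draw]
Final: pos=(0.338,-2.323), heading=135, 7 segment(s) drawn

Start position: (0, 0)
Final position: (0.338, -2.323)
Distance = 2.347; >= 1e-6 -> NOT closed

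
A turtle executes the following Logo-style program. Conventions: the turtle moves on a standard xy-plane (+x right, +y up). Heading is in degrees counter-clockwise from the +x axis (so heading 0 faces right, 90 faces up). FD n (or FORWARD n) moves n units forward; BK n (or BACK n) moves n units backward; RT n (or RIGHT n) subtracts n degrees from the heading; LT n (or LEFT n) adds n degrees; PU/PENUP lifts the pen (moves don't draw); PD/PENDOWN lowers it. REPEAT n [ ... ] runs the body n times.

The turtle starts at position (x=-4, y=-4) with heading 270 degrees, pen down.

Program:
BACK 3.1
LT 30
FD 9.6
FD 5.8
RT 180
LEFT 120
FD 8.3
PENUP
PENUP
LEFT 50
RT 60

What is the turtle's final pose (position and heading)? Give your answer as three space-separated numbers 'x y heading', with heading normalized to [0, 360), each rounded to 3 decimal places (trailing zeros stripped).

Answer: -0.45 -21.425 230

Derivation:
Executing turtle program step by step:
Start: pos=(-4,-4), heading=270, pen down
BK 3.1: (-4,-4) -> (-4,-0.9) [heading=270, draw]
LT 30: heading 270 -> 300
FD 9.6: (-4,-0.9) -> (0.8,-9.214) [heading=300, draw]
FD 5.8: (0.8,-9.214) -> (3.7,-14.237) [heading=300, draw]
RT 180: heading 300 -> 120
LT 120: heading 120 -> 240
FD 8.3: (3.7,-14.237) -> (-0.45,-21.425) [heading=240, draw]
PU: pen up
PU: pen up
LT 50: heading 240 -> 290
RT 60: heading 290 -> 230
Final: pos=(-0.45,-21.425), heading=230, 4 segment(s) drawn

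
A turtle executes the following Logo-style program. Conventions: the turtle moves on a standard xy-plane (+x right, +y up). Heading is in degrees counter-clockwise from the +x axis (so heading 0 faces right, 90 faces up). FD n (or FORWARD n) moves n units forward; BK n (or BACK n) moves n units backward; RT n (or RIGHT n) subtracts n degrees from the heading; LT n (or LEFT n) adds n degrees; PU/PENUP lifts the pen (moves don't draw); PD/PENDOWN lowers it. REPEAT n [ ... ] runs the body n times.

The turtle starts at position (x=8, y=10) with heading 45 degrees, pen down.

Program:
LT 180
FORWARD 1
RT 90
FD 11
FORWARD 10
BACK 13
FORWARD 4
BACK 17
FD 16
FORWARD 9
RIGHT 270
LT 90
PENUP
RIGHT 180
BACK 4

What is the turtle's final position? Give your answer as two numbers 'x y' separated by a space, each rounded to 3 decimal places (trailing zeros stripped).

Executing turtle program step by step:
Start: pos=(8,10), heading=45, pen down
LT 180: heading 45 -> 225
FD 1: (8,10) -> (7.293,9.293) [heading=225, draw]
RT 90: heading 225 -> 135
FD 11: (7.293,9.293) -> (-0.485,17.071) [heading=135, draw]
FD 10: (-0.485,17.071) -> (-7.556,24.142) [heading=135, draw]
BK 13: (-7.556,24.142) -> (1.636,14.95) [heading=135, draw]
FD 4: (1.636,14.95) -> (-1.192,17.778) [heading=135, draw]
BK 17: (-1.192,17.778) -> (10.828,5.757) [heading=135, draw]
FD 16: (10.828,5.757) -> (-0.485,17.071) [heading=135, draw]
FD 9: (-0.485,17.071) -> (-6.849,23.435) [heading=135, draw]
RT 270: heading 135 -> 225
LT 90: heading 225 -> 315
PU: pen up
RT 180: heading 315 -> 135
BK 4: (-6.849,23.435) -> (-4.021,20.607) [heading=135, move]
Final: pos=(-4.021,20.607), heading=135, 8 segment(s) drawn

Answer: -4.021 20.607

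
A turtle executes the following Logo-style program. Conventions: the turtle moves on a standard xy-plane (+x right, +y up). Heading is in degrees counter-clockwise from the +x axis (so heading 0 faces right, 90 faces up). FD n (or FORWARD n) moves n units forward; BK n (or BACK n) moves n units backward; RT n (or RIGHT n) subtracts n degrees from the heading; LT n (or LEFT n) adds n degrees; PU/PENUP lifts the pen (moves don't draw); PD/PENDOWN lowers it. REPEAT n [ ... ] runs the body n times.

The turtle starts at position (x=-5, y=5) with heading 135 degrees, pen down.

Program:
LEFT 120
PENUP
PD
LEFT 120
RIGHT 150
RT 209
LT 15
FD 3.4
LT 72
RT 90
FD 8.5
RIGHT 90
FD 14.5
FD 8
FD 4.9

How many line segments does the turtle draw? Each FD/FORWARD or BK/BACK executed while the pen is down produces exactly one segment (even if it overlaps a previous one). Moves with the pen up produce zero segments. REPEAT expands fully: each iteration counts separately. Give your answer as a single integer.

Executing turtle program step by step:
Start: pos=(-5,5), heading=135, pen down
LT 120: heading 135 -> 255
PU: pen up
PD: pen down
LT 120: heading 255 -> 15
RT 150: heading 15 -> 225
RT 209: heading 225 -> 16
LT 15: heading 16 -> 31
FD 3.4: (-5,5) -> (-2.086,6.751) [heading=31, draw]
LT 72: heading 31 -> 103
RT 90: heading 103 -> 13
FD 8.5: (-2.086,6.751) -> (6.197,8.663) [heading=13, draw]
RT 90: heading 13 -> 283
FD 14.5: (6.197,8.663) -> (9.458,-5.465) [heading=283, draw]
FD 8: (9.458,-5.465) -> (11.258,-13.26) [heading=283, draw]
FD 4.9: (11.258,-13.26) -> (12.36,-18.035) [heading=283, draw]
Final: pos=(12.36,-18.035), heading=283, 5 segment(s) drawn
Segments drawn: 5

Answer: 5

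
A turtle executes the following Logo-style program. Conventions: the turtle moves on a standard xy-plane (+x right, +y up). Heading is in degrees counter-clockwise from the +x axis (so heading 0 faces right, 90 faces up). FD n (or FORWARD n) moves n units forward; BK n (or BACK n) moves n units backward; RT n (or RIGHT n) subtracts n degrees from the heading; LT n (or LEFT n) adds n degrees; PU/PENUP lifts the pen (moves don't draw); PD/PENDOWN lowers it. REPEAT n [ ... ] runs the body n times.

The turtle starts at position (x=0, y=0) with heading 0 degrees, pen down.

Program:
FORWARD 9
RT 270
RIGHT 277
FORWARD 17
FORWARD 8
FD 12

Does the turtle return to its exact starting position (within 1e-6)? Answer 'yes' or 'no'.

Executing turtle program step by step:
Start: pos=(0,0), heading=0, pen down
FD 9: (0,0) -> (9,0) [heading=0, draw]
RT 270: heading 0 -> 90
RT 277: heading 90 -> 173
FD 17: (9,0) -> (-7.873,2.072) [heading=173, draw]
FD 8: (-7.873,2.072) -> (-15.814,3.047) [heading=173, draw]
FD 12: (-15.814,3.047) -> (-27.724,4.509) [heading=173, draw]
Final: pos=(-27.724,4.509), heading=173, 4 segment(s) drawn

Start position: (0, 0)
Final position: (-27.724, 4.509)
Distance = 28.089; >= 1e-6 -> NOT closed

Answer: no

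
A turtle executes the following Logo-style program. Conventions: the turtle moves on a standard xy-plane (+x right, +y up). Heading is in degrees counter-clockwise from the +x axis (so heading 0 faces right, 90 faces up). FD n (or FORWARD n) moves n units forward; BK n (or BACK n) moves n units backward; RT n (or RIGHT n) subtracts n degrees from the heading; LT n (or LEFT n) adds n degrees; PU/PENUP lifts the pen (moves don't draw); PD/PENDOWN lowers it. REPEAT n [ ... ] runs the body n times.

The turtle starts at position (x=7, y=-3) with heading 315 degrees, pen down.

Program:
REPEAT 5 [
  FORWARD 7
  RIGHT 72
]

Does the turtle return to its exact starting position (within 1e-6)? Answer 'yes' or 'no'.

Answer: yes

Derivation:
Executing turtle program step by step:
Start: pos=(7,-3), heading=315, pen down
REPEAT 5 [
  -- iteration 1/5 --
  FD 7: (7,-3) -> (11.95,-7.95) [heading=315, draw]
  RT 72: heading 315 -> 243
  -- iteration 2/5 --
  FD 7: (11.95,-7.95) -> (8.772,-14.187) [heading=243, draw]
  RT 72: heading 243 -> 171
  -- iteration 3/5 --
  FD 7: (8.772,-14.187) -> (1.858,-13.092) [heading=171, draw]
  RT 72: heading 171 -> 99
  -- iteration 4/5 --
  FD 7: (1.858,-13.092) -> (0.763,-6.178) [heading=99, draw]
  RT 72: heading 99 -> 27
  -- iteration 5/5 --
  FD 7: (0.763,-6.178) -> (7,-3) [heading=27, draw]
  RT 72: heading 27 -> 315
]
Final: pos=(7,-3), heading=315, 5 segment(s) drawn

Start position: (7, -3)
Final position: (7, -3)
Distance = 0; < 1e-6 -> CLOSED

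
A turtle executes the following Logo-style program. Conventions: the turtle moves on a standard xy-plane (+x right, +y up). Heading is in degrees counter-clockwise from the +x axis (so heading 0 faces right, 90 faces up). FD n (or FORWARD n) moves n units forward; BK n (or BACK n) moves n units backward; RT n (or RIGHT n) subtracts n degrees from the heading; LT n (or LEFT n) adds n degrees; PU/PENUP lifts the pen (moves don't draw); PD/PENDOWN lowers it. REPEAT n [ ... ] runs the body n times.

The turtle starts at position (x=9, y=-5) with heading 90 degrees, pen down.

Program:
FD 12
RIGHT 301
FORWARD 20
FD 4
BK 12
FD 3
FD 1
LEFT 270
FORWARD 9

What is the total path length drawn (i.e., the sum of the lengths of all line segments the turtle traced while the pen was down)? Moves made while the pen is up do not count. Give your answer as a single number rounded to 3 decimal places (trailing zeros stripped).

Answer: 61

Derivation:
Executing turtle program step by step:
Start: pos=(9,-5), heading=90, pen down
FD 12: (9,-5) -> (9,7) [heading=90, draw]
RT 301: heading 90 -> 149
FD 20: (9,7) -> (-8.143,17.301) [heading=149, draw]
FD 4: (-8.143,17.301) -> (-11.572,19.361) [heading=149, draw]
BK 12: (-11.572,19.361) -> (-1.286,13.18) [heading=149, draw]
FD 3: (-1.286,13.18) -> (-3.858,14.726) [heading=149, draw]
FD 1: (-3.858,14.726) -> (-4.715,15.241) [heading=149, draw]
LT 270: heading 149 -> 59
FD 9: (-4.715,15.241) -> (-0.079,22.955) [heading=59, draw]
Final: pos=(-0.079,22.955), heading=59, 7 segment(s) drawn

Segment lengths:
  seg 1: (9,-5) -> (9,7), length = 12
  seg 2: (9,7) -> (-8.143,17.301), length = 20
  seg 3: (-8.143,17.301) -> (-11.572,19.361), length = 4
  seg 4: (-11.572,19.361) -> (-1.286,13.18), length = 12
  seg 5: (-1.286,13.18) -> (-3.858,14.726), length = 3
  seg 6: (-3.858,14.726) -> (-4.715,15.241), length = 1
  seg 7: (-4.715,15.241) -> (-0.079,22.955), length = 9
Total = 61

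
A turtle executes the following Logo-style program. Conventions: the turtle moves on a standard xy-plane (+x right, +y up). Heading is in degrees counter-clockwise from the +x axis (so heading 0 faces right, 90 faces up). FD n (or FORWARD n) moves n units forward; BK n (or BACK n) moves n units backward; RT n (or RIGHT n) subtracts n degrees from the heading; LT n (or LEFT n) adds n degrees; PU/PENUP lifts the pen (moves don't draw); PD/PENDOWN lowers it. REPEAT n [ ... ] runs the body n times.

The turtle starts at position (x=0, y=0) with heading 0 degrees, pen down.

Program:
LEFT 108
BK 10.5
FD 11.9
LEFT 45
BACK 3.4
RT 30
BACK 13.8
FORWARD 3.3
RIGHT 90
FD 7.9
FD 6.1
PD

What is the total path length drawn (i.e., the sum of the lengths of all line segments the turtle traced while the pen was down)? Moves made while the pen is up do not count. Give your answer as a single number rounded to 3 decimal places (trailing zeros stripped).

Answer: 56.9

Derivation:
Executing turtle program step by step:
Start: pos=(0,0), heading=0, pen down
LT 108: heading 0 -> 108
BK 10.5: (0,0) -> (3.245,-9.986) [heading=108, draw]
FD 11.9: (3.245,-9.986) -> (-0.433,1.331) [heading=108, draw]
LT 45: heading 108 -> 153
BK 3.4: (-0.433,1.331) -> (2.597,-0.212) [heading=153, draw]
RT 30: heading 153 -> 123
BK 13.8: (2.597,-0.212) -> (10.113,-11.786) [heading=123, draw]
FD 3.3: (10.113,-11.786) -> (8.316,-9.018) [heading=123, draw]
RT 90: heading 123 -> 33
FD 7.9: (8.316,-9.018) -> (14.941,-4.715) [heading=33, draw]
FD 6.1: (14.941,-4.715) -> (20.057,-1.393) [heading=33, draw]
PD: pen down
Final: pos=(20.057,-1.393), heading=33, 7 segment(s) drawn

Segment lengths:
  seg 1: (0,0) -> (3.245,-9.986), length = 10.5
  seg 2: (3.245,-9.986) -> (-0.433,1.331), length = 11.9
  seg 3: (-0.433,1.331) -> (2.597,-0.212), length = 3.4
  seg 4: (2.597,-0.212) -> (10.113,-11.786), length = 13.8
  seg 5: (10.113,-11.786) -> (8.316,-9.018), length = 3.3
  seg 6: (8.316,-9.018) -> (14.941,-4.715), length = 7.9
  seg 7: (14.941,-4.715) -> (20.057,-1.393), length = 6.1
Total = 56.9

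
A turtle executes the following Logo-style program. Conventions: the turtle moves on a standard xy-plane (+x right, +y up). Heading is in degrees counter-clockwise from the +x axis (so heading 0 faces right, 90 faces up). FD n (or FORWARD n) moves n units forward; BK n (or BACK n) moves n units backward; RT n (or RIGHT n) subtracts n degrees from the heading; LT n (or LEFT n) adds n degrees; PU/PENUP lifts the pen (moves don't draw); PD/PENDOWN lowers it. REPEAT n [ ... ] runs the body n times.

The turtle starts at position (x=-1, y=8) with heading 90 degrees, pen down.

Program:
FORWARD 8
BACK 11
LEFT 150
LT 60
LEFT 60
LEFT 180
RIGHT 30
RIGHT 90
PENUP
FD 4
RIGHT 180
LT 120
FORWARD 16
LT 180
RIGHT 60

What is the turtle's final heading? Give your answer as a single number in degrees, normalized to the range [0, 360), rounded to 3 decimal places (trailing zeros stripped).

Executing turtle program step by step:
Start: pos=(-1,8), heading=90, pen down
FD 8: (-1,8) -> (-1,16) [heading=90, draw]
BK 11: (-1,16) -> (-1,5) [heading=90, draw]
LT 150: heading 90 -> 240
LT 60: heading 240 -> 300
LT 60: heading 300 -> 0
LT 180: heading 0 -> 180
RT 30: heading 180 -> 150
RT 90: heading 150 -> 60
PU: pen up
FD 4: (-1,5) -> (1,8.464) [heading=60, move]
RT 180: heading 60 -> 240
LT 120: heading 240 -> 0
FD 16: (1,8.464) -> (17,8.464) [heading=0, move]
LT 180: heading 0 -> 180
RT 60: heading 180 -> 120
Final: pos=(17,8.464), heading=120, 2 segment(s) drawn

Answer: 120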